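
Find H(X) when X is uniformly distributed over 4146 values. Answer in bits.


H = log2(n) = log2(4146) = 12.0175

12.0175 bits


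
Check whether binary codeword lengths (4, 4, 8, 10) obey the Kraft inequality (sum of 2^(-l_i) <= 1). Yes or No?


Kraft sum = sum(2^(-l_i)) = 0.1299, need <= 1. Result: satisfied (a binary prefix-free code with these lengths exists)

Yes


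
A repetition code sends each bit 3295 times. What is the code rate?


Rate = k/n = 1/3295

1/3295


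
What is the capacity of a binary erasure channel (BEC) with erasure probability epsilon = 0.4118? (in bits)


C = 1 - epsilon = 1 - 0.4118 = 0.5882

0.5882 bits


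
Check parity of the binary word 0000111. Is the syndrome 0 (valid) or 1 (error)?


Syndrome = XOR of all bits = 0 XOR 0 XOR 0 XOR 0 XOR 1 XOR 1 XOR 1 = 1

1


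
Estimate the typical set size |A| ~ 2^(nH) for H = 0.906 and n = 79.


log2|A_typical| = nH = 79 * 0.906 = 71.574, so |A_typical| ~ 2^71.574 = 3.515e+21

3.515e+21


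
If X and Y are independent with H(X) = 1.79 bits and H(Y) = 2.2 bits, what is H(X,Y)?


For independent variables, H(X,Y) = H(X) + H(Y) = 1.79 + 2.2 = 3.99

3.99 bits


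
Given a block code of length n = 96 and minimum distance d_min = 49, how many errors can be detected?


Detection capability = d_min - 1 = 49 - 1 = 48

48 errors


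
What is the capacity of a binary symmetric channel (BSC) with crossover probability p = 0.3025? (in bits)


H(p) = -p*log2(p) - (1-p)*log2(1-p) = -0.3025*log2(0.3025) - 0.6975*log2(0.6975) = 0.521810 + 0.362515 = 0.8843. C = 1 - H(p) = 1 - 0.8843 = 0.1157

0.1157 bits


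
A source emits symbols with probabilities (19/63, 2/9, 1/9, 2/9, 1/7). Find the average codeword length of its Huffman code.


Huffman construction (repeatedly merge the two least-probable nodes; each merge adds 1 bit to every symbol beneath it): 1/9 + 1/7 = 16/63; 2/9 + 2/9 = 4/9; 16/63 + 19/63 = 5/9; 4/9 + 5/9 = 1. Resulting codeword lengths (in the order the probabilities were given): (2, 2, 3, 2, 3). L_avg = sum(p_i * l_i) = 19/63*2 + 2/9*2 + 1/9*3 + 2/9*2 + 1/7*3 = 142/63 = 2.254

2.254 bits


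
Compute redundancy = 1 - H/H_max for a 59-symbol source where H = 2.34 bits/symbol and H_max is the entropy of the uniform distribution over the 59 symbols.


H_max = log2(K) = log2(59) = 5.8826 bits/symbol. Redundancy = 1 - H/H_max = 1 - 2.34/5.8826 = 1 - 0.3978 = 0.6022

0.6022


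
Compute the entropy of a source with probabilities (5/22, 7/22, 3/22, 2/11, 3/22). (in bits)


H = -sum(p_i * log2(p_i)). Terms: -(5/22)*log2(5/22) = 0.485796; -(7/22)*log2(7/22) = 0.525661; -(3/22)*log2(3/22) = 0.391973; -(2/11)*log2(2/11) = 0.447169; -(3/22)*log2(3/22) = 0.391973. H = 0.485796 + 0.525661 + 0.391973 + 0.447169 + 0.391973 = 2.2426

2.2426 bits


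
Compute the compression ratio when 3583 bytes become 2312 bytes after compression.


Ratio = original / compressed = 3583 / 2312 = 1.5497

1.5497


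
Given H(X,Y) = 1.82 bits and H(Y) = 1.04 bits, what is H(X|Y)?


H(X|Y) = H(X,Y) - H(Y) = 1.82 - 1.04 = 0.78

0.78 bits


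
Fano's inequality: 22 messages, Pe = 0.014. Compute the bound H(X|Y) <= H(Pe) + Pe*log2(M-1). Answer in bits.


H(Pe) = -Pe*log2(Pe) - (1-Pe)*log2(1-Pe) = -0.014*log2(0.014) - 0.986*log2(0.986) = 0.086218 + 0.020056 = 0.1063. Pe*log2(M-1) = 0.014*log2(21) = 0.061492. Bound = H(Pe) + Pe*log2(M-1) = 0.086218 + 0.020056 + 0.061492 = 0.1678

0.1678 bits


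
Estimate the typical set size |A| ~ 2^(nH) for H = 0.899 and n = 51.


log2|A_typical| = nH = 51 * 0.899 = 45.849, so |A_typical| ~ 2^45.849 = 6.338e+13

6.338e+13


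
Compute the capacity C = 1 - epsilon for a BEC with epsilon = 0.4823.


C = 1 - epsilon = 1 - 0.4823 = 0.5177

0.5177 bits


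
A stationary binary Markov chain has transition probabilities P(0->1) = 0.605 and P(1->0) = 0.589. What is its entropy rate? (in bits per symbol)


Stationary distribution: pi_0 = p10/(p01+p10) = 0.4933, pi_1 = 0.5067. Entropy rate H' = pi_0*H(p01) + pi_1*H(p10) = 0.4933*0.968 + 0.5067*0.977 = 0.9725

0.9725 bits/symbol


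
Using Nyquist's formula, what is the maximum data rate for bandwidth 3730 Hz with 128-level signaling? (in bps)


Rate = 2 * B * log2(M) = 2 * 3730 * 7.0 = 52220.0

52220.0 bps


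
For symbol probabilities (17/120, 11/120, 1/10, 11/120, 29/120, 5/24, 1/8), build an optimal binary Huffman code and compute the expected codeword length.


Huffman construction (repeatedly merge the two least-probable nodes; each merge adds 1 bit to every symbol beneath it): 11/120 + 11/120 = 11/60; 1/10 + 1/8 = 9/40; 17/120 + 11/60 = 13/40; 5/24 + 9/40 = 13/30; 29/120 + 13/40 = 17/30; 13/30 + 17/30 = 1. Resulting codeword lengths (in the order the probabilities were given): (3, 4, 3, 4, 2, 2, 3). L_avg = sum(p_i * l_i) = 17/120*3 + 11/120*4 + 1/10*3 + 11/120*4 + 29/120*2 + 5/24*2 + 1/8*3 = 41/15 = 2.7333

2.7333 bits


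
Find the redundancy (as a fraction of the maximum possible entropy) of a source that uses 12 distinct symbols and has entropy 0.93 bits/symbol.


H_max = log2(K) = log2(12) = 3.585 bits/symbol. Redundancy = 1 - H/H_max = 1 - 0.93/3.585 = 1 - 0.2594 = 0.7406

0.7406


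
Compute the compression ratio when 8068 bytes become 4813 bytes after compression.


Ratio = original / compressed = 8068 / 4813 = 1.6763

1.6763


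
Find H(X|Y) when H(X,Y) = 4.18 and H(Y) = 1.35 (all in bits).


H(X|Y) = H(X,Y) - H(Y) = 4.18 - 1.35 = 2.83

2.83 bits


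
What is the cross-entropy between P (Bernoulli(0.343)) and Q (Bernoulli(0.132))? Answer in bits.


H(P,Q) = -p*log2(q) - (1-p)*log2(1-q). -0.343*log2(0.132) = 1.002037; -0.657*log2(0.868) = 0.134181. H(P,Q) = 1.002037 + 0.134181 = 1.1362

1.1362 bits


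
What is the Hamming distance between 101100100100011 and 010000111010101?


Count differing positions: ^ ^ ^ ^ . . . ^ ^ ^ ^ . ^ ^ . = 10 differences

10


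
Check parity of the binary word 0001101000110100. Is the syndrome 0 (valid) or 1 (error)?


Syndrome = XOR of all bits = 0 XOR 0 XOR 0 XOR 1 XOR 1 XOR 0 XOR 1 XOR 0 XOR 0 XOR 0 XOR 1 XOR 1 XOR 0 XOR 1 XOR 0 XOR 0 = 0

0


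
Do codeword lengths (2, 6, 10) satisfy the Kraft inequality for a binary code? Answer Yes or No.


Kraft sum = sum(2^(-l_i)) = 0.2666, need <= 1. Result: satisfied (a binary prefix-free code with these lengths exists)

Yes


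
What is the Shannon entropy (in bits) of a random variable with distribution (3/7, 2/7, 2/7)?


H = -sum(p_i * log2(p_i)). Terms: -(3/7)*log2(3/7) = 0.523882; -(2/7)*log2(2/7) = 0.516387; -(2/7)*log2(2/7) = 0.516387. H = 0.523882 + 0.516387 + 0.516387 = 1.5567

1.5567 bits


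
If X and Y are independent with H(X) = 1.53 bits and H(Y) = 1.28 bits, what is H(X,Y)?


For independent variables, H(X,Y) = H(X) + H(Y) = 1.53 + 1.28 = 2.81

2.81 bits


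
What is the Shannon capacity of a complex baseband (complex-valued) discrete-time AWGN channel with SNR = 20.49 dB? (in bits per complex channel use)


SNR_linear = 10^(20.49/10) = 111.9438; C = log2(1 + SNR_linear) = log2(1 + 111.9438) = 6.8195

6.8195 bits/channel use


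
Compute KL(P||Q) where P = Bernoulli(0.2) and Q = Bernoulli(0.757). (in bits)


KL = p*log2(p/q) + (1-p)*log2((1-p)/(1-q)) = 0.2*log2(0.2/0.757) + 0.8*log2(0.8/0.243) = 0.9912

0.9912 bits


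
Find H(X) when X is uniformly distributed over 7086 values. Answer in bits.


H = log2(n) = log2(7086) = 12.7908

12.7908 bits


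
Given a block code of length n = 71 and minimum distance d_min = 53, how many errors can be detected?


Detection capability = d_min - 1 = 53 - 1 = 52

52 errors


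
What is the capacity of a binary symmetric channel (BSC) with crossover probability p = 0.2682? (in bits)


H(p) = -p*log2(p) - (1-p)*log2(1-p) = -0.2682*log2(0.2682) - 0.7318*log2(0.7318) = 0.509210 + 0.329660 = 0.8389. C = 1 - H(p) = 1 - 0.8389 = 0.1611

0.1611 bits


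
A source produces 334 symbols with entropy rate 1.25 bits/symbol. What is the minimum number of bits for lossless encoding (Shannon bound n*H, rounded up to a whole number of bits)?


Minimum bits >= n * H = 334 * 1.25 = 417.5, rounded up to a whole number of bits = 418

418 bits


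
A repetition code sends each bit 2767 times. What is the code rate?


Rate = k/n = 1/2767

1/2767


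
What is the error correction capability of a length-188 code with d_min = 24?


Correction capability = floor((d-1)/2) = floor((24-1)/2) = 11

11 errors


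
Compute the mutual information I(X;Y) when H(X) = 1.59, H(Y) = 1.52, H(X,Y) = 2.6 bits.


I(X;Y) = H(X) + H(Y) - H(X,Y) = 1.59 + 1.52 - 2.6 = 0.51

0.51 bits


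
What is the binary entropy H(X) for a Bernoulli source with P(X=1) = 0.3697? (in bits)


H = -p*log2(p) - (1-p)*log2(1-p). -0.3697*log2(0.3697) = 0.530731; -0.6303*log2(0.6303) = 0.419710. H = 0.530731 + 0.419710 = 0.9504

0.9504 bits


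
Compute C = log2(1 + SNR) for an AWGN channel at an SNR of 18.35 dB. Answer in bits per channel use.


SNR_linear = 10^(18.35/10) = 68.3912; C = log2(1 + SNR_linear) = log2(1 + 68.3912) = 6.1167

6.1167 bits/channel use


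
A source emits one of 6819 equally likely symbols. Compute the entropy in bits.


H = log2(n) = log2(6819) = 12.7353

12.7353 bits


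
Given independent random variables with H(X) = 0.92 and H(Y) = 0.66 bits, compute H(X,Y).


For independent variables, H(X,Y) = H(X) + H(Y) = 0.92 + 0.66 = 1.58

1.58 bits


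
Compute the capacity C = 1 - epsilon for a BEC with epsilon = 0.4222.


C = 1 - epsilon = 1 - 0.4222 = 0.5778

0.5778 bits


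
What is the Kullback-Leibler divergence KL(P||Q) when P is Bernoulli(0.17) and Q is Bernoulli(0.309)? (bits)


KL = p*log2(p/q) + (1-p)*log2((1-p)/(1-q)) = 0.17*log2(0.17/0.309) + 0.83*log2(0.83/0.691) = 0.0729

0.0729 bits


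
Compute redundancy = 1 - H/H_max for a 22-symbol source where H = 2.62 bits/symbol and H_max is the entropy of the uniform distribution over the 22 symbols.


H_max = log2(K) = log2(22) = 4.4594 bits/symbol. Redundancy = 1 - H/H_max = 1 - 2.62/4.4594 = 1 - 0.5875 = 0.4125

0.4125


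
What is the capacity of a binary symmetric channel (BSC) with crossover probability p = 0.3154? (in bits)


H(p) = -p*log2(p) - (1-p)*log2(1-p) = -0.3154*log2(0.3154) - 0.6846*log2(0.6846) = 0.525061 + 0.374248 = 0.8993. C = 1 - H(p) = 1 - 0.8993 = 0.1007

0.1007 bits


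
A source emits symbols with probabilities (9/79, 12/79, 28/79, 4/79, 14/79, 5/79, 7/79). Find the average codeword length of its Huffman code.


Huffman construction (repeatedly merge the two least-probable nodes; each merge adds 1 bit to every symbol beneath it): 4/79 + 5/79 = 9/79; 7/79 + 9/79 = 16/79; 9/79 + 12/79 = 21/79; 14/79 + 16/79 = 30/79; 21/79 + 28/79 = 49/79; 30/79 + 49/79 = 1. Resulting codeword lengths (in the order the probabilities were given): (3, 3, 2, 4, 2, 4, 3). L_avg = sum(p_i * l_i) = 9/79*3 + 12/79*3 + 28/79*2 + 4/79*4 + 14/79*2 + 5/79*4 + 7/79*3 = 204/79 = 2.5823

2.5823 bits


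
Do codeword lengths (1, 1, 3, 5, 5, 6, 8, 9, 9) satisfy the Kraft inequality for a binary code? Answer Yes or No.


Kraft sum = sum(2^(-l_i)) = 1.2109, need <= 1. Result: violated (a binary prefix-free code with these lengths cannot exist)

No


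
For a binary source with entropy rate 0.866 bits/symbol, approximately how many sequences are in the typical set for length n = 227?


log2|A_typical| = nH = 227 * 0.866 = 196.582, so |A_typical| ~ 2^196.582 = 1.503e+59

1.503e+59


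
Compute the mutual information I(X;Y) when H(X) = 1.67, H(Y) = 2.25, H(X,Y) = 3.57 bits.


I(X;Y) = H(X) + H(Y) - H(X,Y) = 1.67 + 2.25 - 3.57 = 0.35

0.35 bits


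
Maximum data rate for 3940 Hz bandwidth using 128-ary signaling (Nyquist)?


Rate = 2 * B * log2(M) = 2 * 3940 * 7.0 = 55160.0

55160.0 bps


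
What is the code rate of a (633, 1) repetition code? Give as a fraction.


Rate = k/n = 1/633

1/633


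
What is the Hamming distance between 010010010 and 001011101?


Count differing positions: . ^ ^ . . ^ ^ ^ ^ = 6 differences

6


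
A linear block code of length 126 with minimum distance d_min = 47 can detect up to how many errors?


Detection capability = d_min - 1 = 47 - 1 = 46

46 errors


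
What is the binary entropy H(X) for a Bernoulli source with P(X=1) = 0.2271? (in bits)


H = -p*log2(p) - (1-p)*log2(1-p). -0.2271*log2(0.2271) = 0.485676; -0.7729*log2(0.7729) = 0.287245. H = 0.485676 + 0.287245 = 0.7729

0.7729 bits


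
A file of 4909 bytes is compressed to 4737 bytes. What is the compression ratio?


Ratio = original / compressed = 4909 / 4737 = 1.0363

1.0363


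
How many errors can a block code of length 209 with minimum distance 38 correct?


Correction capability = floor((d-1)/2) = floor((38-1)/2) = 18

18 errors


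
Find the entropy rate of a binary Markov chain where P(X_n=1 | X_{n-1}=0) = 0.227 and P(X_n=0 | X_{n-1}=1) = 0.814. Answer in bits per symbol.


Stationary distribution: pi_0 = p10/(p01+p10) = 0.7819, pi_1 = 0.2181. Entropy rate H' = pi_0*H(p01) + pi_1*H(p10) = 0.7819*0.7727 + 0.2181*0.693 = 0.7554

0.7554 bits/symbol


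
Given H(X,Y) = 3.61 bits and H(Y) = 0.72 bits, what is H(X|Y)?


H(X|Y) = H(X,Y) - H(Y) = 3.61 - 0.72 = 2.89

2.89 bits


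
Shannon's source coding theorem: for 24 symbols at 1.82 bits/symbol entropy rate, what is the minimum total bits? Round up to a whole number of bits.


Minimum bits >= n * H = 24 * 1.82 = 43.68, rounded up to a whole number of bits = 44

44 bits


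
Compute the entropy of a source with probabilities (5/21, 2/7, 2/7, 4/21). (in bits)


H = -sum(p_i * log2(p_i)). Terms: -(5/21)*log2(5/21) = 0.492950; -(2/7)*log2(2/7) = 0.516387; -(2/7)*log2(2/7) = 0.516387; -(4/21)*log2(4/21) = 0.455680. H = 0.492950 + 0.516387 + 0.516387 + 0.455680 = 1.9814

1.9814 bits


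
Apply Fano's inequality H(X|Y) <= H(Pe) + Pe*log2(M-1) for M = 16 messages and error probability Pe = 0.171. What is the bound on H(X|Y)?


H(Pe) = -Pe*log2(Pe) - (1-Pe)*log2(1-Pe) = -0.171*log2(0.171) - 0.829*log2(0.829) = 0.435696 + 0.224291 = 0.66. Pe*log2(M-1) = 0.171*log2(15) = 0.668078. Bound = H(Pe) + Pe*log2(M-1) = 0.435696 + 0.224291 + 0.668078 = 1.3281

1.3281 bits


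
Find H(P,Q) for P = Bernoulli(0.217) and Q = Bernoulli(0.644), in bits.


H(P,Q) = -p*log2(q) - (1-p)*log2(1-q). -0.217*log2(0.644) = 0.137766; -0.783*log2(0.356) = 1.166710. H(P,Q) = 0.137766 + 1.166710 = 1.3045

1.3045 bits


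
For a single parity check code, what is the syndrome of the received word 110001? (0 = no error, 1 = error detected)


Syndrome = XOR of all bits = 1 XOR 1 XOR 0 XOR 0 XOR 0 XOR 1 = 1

1


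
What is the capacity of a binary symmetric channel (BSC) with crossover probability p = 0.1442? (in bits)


H(p) = -p*log2(p) - (1-p)*log2(1-p) = -0.1442*log2(0.1442) - 0.8558*log2(0.8558) = 0.402874 + 0.192259 = 0.5951. C = 1 - H(p) = 1 - 0.5951 = 0.4049

0.4049 bits


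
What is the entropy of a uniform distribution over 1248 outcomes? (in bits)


H = log2(n) = log2(1248) = 10.2854

10.2854 bits


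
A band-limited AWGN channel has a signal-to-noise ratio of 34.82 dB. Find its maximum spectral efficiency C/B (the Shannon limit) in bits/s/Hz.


SNR_linear = 10^(34.82/10) = 3033.8912; C/B = log2(1 + SNR_linear) = log2(1 + 3033.8912) = 11.5674

11.5674 bits/s/Hz


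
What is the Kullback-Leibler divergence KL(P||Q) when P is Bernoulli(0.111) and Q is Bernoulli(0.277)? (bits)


KL = p*log2(p/q) + (1-p)*log2((1-p)/(1-q)) = 0.111*log2(0.111/0.277) + 0.889*log2(0.889/0.723) = 0.1186

0.1186 bits


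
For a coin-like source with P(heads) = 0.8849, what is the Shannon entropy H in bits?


H = -p*log2(p) - (1-p)*log2(1-p). -0.8849*log2(0.8849) = 0.156108; -0.1151*log2(0.1151) = 0.359002. H = 0.156108 + 0.359002 = 0.5151

0.5151 bits


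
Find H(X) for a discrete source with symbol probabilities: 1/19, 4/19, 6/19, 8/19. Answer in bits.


H = -sum(p_i * log2(p_i)). Terms: -(1/19)*log2(1/19) = 0.223575; -(4/19)*log2(4/19) = 0.473248; -(6/19)*log2(6/19) = 0.525147; -(8/19)*log2(8/19) = 0.525443. H = 0.223575 + 0.473248 + 0.525147 + 0.525443 = 1.7474

1.7474 bits


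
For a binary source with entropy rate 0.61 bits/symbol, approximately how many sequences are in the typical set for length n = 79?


log2|A_typical| = nH = 79 * 0.61 = 48.19, so |A_typical| ~ 2^48.19 = 3.211e+14

3.211e+14


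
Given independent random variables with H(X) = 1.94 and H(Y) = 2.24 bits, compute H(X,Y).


For independent variables, H(X,Y) = H(X) + H(Y) = 1.94 + 2.24 = 4.18

4.18 bits


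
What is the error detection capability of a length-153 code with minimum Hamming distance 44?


Detection capability = d_min - 1 = 44 - 1 = 43

43 errors


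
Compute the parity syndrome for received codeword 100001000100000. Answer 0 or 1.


Syndrome = XOR of all bits = 1 XOR 0 XOR 0 XOR 0 XOR 0 XOR 1 XOR 0 XOR 0 XOR 0 XOR 1 XOR 0 XOR 0 XOR 0 XOR 0 XOR 0 = 1

1


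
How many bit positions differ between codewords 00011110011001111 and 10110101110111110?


Count differing positions: ^ . ^ . ^ . ^ ^ ^ . ^ ^ ^ . . . ^ = 10 differences

10


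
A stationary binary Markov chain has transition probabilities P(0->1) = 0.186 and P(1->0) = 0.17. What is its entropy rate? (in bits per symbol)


Stationary distribution: pi_0 = p10/(p01+p10) = 0.4775, pi_1 = 0.5225. Entropy rate H' = pi_0*H(p01) + pi_1*H(p10) = 0.4775*0.693 + 0.5225*0.6577 = 0.6746

0.6746 bits/symbol


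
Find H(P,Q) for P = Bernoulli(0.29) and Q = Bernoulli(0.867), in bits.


H(P,Q) = -p*log2(q) - (1-p)*log2(1-q). -0.29*log2(0.867) = 0.059710; -0.71*log2(0.133) = 2.066456. H(P,Q) = 0.059710 + 2.066456 = 2.1262

2.1262 bits


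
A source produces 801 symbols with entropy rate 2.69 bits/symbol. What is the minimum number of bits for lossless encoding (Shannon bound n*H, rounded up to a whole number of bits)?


Minimum bits >= n * H = 801 * 2.69 = 2154.69, rounded up to a whole number of bits = 2155

2155 bits


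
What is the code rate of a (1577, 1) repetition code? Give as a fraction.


Rate = k/n = 1/1577

1/1577


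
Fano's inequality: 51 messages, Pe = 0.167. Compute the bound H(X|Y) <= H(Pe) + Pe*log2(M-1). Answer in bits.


H(Pe) = -Pe*log2(Pe) - (1-Pe)*log2(1-Pe) = -0.167*log2(0.167) - 0.833*log2(0.833) = 0.431207 + 0.219588 = 0.6508. Pe*log2(M-1) = 0.167*log2(50) = 0.942524. Bound = H(Pe) + Pe*log2(M-1) = 0.431207 + 0.219588 + 0.942524 = 1.5933

1.5933 bits


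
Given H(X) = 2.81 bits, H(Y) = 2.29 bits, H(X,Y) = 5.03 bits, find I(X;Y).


I(X;Y) = H(X) + H(Y) - H(X,Y) = 2.81 + 2.29 - 5.03 = 0.07

0.07 bits


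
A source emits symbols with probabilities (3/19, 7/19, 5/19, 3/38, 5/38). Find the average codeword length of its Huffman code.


Huffman construction (repeatedly merge the two least-probable nodes; each merge adds 1 bit to every symbol beneath it): 3/38 + 5/38 = 4/19; 3/19 + 4/19 = 7/19; 5/19 + 7/19 = 12/19; 7/19 + 12/19 = 1. Resulting codeword lengths (in the order the probabilities were given): (2, 2, 2, 3, 3). L_avg = sum(p_i * l_i) = 3/19*2 + 7/19*2 + 5/19*2 + 3/38*3 + 5/38*3 = 42/19 = 2.2105

2.2105 bits


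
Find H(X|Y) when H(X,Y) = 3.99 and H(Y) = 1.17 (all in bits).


H(X|Y) = H(X,Y) - H(Y) = 3.99 - 1.17 = 2.82

2.82 bits


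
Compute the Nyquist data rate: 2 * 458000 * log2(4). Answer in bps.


Rate = 2 * B * log2(M) = 2 * 458000 * 2.0 = 1832000.0

1832000.0 bps


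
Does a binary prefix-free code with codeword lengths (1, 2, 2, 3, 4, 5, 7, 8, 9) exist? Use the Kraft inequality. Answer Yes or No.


Kraft sum = sum(2^(-l_i)) = 1.2324, need <= 1. Result: violated (a binary prefix-free code with these lengths cannot exist)

No


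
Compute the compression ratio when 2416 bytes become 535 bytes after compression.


Ratio = original / compressed = 2416 / 535 = 4.5159

4.5159


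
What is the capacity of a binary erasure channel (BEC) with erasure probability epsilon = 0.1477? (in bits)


C = 1 - epsilon = 1 - 0.1477 = 0.8523

0.8523 bits


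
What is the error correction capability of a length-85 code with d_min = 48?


Correction capability = floor((d-1)/2) = floor((48-1)/2) = 23

23 errors


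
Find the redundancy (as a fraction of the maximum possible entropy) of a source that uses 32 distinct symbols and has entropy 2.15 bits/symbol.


H_max = log2(K) = log2(32) = 5.0 bits/symbol. Redundancy = 1 - H/H_max = 1 - 2.15/5.0 = 1 - 0.43 = 0.57

0.57


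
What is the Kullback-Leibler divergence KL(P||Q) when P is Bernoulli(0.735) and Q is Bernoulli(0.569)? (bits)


KL = p*log2(p/q) + (1-p)*log2((1-p)/(1-q)) = 0.735*log2(0.735/0.569) + 0.265*log2(0.265/0.431) = 0.0855

0.0855 bits


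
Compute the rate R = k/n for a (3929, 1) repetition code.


Rate = k/n = 1/3929

1/3929


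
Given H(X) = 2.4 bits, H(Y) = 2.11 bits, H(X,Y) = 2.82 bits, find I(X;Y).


I(X;Y) = H(X) + H(Y) - H(X,Y) = 2.4 + 2.11 - 2.82 = 1.69

1.69 bits


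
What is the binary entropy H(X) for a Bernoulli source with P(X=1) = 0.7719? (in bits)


H = -p*log2(p) - (1-p)*log2(1-p). -0.7719*log2(0.7719) = 0.288316; -0.2281*log2(0.2281) = 0.486369. H = 0.288316 + 0.486369 = 0.7747

0.7747 bits


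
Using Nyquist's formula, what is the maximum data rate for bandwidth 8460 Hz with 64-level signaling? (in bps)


Rate = 2 * B * log2(M) = 2 * 8460 * 6.0 = 101520.0

101520.0 bps


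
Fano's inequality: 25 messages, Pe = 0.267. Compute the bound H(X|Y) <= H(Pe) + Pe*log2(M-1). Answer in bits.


H(Pe) = -Pe*log2(Pe) - (1-Pe)*log2(1-Pe) = -0.267*log2(0.267) - 0.733*log2(0.733) = 0.508659 + 0.328468 = 0.8371. Pe*log2(M-1) = 0.267*log2(24) = 1.224185. Bound = H(Pe) + Pe*log2(M-1) = 0.508659 + 0.328468 + 1.224185 = 2.0613

2.0613 bits


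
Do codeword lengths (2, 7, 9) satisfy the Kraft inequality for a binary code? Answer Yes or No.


Kraft sum = sum(2^(-l_i)) = 0.2598, need <= 1. Result: satisfied (a binary prefix-free code with these lengths exists)

Yes


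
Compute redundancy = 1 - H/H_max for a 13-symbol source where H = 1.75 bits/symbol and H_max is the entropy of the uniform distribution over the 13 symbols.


H_max = log2(K) = log2(13) = 3.7004 bits/symbol. Redundancy = 1 - H/H_max = 1 - 1.75/3.7004 = 1 - 0.4729 = 0.5271

0.5271


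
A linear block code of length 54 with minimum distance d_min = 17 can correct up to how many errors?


Correction capability = floor((d-1)/2) = floor((17-1)/2) = 8

8 errors


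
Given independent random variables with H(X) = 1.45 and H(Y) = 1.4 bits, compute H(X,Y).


For independent variables, H(X,Y) = H(X) + H(Y) = 1.45 + 1.4 = 2.85

2.85 bits


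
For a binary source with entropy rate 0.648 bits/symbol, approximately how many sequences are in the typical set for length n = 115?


log2|A_typical| = nH = 115 * 0.648 = 74.52, so |A_typical| ~ 2^74.52 = 2.709e+22

2.709e+22


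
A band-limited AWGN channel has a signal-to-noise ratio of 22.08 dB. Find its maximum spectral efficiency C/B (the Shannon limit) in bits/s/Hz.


SNR_linear = 10^(22.08/10) = 161.4359; C/B = log2(1 + SNR_linear) = log2(1 + 161.4359) = 7.3437

7.3437 bits/s/Hz


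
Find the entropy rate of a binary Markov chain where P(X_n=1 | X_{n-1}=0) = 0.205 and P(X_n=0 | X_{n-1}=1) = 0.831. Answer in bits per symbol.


Stationary distribution: pi_0 = p10/(p01+p10) = 0.8021, pi_1 = 0.1979. Entropy rate H' = pi_0*H(p01) + pi_1*H(p10) = 0.8021*0.7318 + 0.1979*0.6554 = 0.7167

0.7167 bits/symbol


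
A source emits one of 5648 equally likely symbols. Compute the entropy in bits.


H = log2(n) = log2(5648) = 12.4635

12.4635 bits


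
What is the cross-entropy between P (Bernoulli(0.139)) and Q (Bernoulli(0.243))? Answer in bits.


H(P,Q) = -p*log2(q) - (1-p)*log2(1-q). -0.139*log2(0.243) = 0.283695; -0.861*log2(0.757) = 0.345808. H(P,Q) = 0.283695 + 0.345808 = 0.6295

0.6295 bits


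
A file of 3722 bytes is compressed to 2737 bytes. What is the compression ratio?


Ratio = original / compressed = 3722 / 2737 = 1.3599

1.3599


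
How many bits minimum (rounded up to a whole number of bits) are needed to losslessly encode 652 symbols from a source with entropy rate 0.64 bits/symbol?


Minimum bits >= n * H = 652 * 0.64 = 417.28, rounded up to a whole number of bits = 418

418 bits


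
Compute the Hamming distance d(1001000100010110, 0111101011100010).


Count differing positions: ^ ^ ^ . ^ . ^ ^ ^ ^ ^ ^ . ^ . . = 11 differences

11


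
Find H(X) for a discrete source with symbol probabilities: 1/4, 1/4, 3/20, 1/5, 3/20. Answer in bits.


H = -sum(p_i * log2(p_i)). Terms: -(1/4)*log2(1/4) = 0.500000; -(1/4)*log2(1/4) = 0.500000; -(3/20)*log2(3/20) = 0.410545; -(1/5)*log2(1/5) = 0.464386; -(3/20)*log2(3/20) = 0.410545. H = 0.500000 + 0.500000 + 0.410545 + 0.464386 + 0.410545 = 2.2855

2.2855 bits


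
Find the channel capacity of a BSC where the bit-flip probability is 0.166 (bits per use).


H(p) = -p*log2(p) - (1-p)*log2(1-p) = -0.166*log2(0.166) - 0.834*log2(0.834) = 0.430064 + 0.218409 = 0.6485. C = 1 - H(p) = 1 - 0.6485 = 0.3515

0.3515 bits


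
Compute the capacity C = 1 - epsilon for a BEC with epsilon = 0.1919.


C = 1 - epsilon = 1 - 0.1919 = 0.8081

0.8081 bits


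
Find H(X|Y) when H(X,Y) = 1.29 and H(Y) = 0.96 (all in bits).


H(X|Y) = H(X,Y) - H(Y) = 1.29 - 0.96 = 0.33

0.33 bits


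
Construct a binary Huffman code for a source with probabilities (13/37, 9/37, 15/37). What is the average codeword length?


Huffman construction (repeatedly merge the two least-probable nodes; each merge adds 1 bit to every symbol beneath it): 9/37 + 13/37 = 22/37; 15/37 + 22/37 = 1. Resulting codeword lengths (in the order the probabilities were given): (2, 2, 1). L_avg = sum(p_i * l_i) = 13/37*2 + 9/37*2 + 15/37*1 = 59/37 = 1.5946

1.5946 bits


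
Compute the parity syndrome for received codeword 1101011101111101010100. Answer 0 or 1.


Syndrome = XOR of all bits = 1 XOR 1 XOR 0 XOR 1 XOR 0 XOR 1 XOR 1 XOR 1 XOR 0 XOR 1 XOR 1 XOR 1 XOR 1 XOR 1 XOR 0 XOR 1 XOR 0 XOR 1 XOR 0 XOR 1 XOR 0 XOR 0 = 0

0


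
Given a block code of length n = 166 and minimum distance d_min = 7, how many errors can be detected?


Detection capability = d_min - 1 = 7 - 1 = 6

6 errors


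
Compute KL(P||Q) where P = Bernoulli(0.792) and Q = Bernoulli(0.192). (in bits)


KL = p*log2(p/q) + (1-p)*log2((1-p)/(1-q)) = 0.792*log2(0.792/0.192) + 0.208*log2(0.208/0.808) = 1.2119

1.2119 bits


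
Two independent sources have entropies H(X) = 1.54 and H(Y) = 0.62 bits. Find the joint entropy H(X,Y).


For independent variables, H(X,Y) = H(X) + H(Y) = 1.54 + 0.62 = 2.16

2.16 bits


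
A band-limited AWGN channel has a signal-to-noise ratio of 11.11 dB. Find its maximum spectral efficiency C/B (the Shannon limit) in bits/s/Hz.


SNR_linear = 10^(11.11/10) = 12.9122; C/B = log2(1 + SNR_linear) = log2(1 + 12.9122) = 3.7983

3.7983 bits/s/Hz


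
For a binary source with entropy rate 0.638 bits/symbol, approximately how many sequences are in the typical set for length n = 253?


log2|A_typical| = nH = 253 * 0.638 = 161.414, so |A_typical| ~ 2^161.414 = 3.895e+48

3.895e+48


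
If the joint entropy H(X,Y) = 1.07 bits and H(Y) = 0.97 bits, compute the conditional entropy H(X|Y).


H(X|Y) = H(X,Y) - H(Y) = 1.07 - 0.97 = 0.1

0.1 bits


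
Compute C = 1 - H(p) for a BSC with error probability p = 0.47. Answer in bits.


H(p) = -p*log2(p) - (1-p)*log2(1-p) = -0.47*log2(0.47) - 0.53*log2(0.53) = 0.511956 + 0.485446 = 0.9974. C = 1 - H(p) = 1 - 0.9974 = 0.0026

0.0026 bits


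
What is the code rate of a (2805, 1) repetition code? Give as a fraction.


Rate = k/n = 1/2805

1/2805


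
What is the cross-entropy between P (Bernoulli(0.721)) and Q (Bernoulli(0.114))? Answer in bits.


H(P,Q) = -p*log2(q) - (1-p)*log2(1-q). -0.721*log2(0.114) = 2.258817; -0.279*log2(0.886) = 0.048719. H(P,Q) = 2.258817 + 0.048719 = 2.3075

2.3075 bits


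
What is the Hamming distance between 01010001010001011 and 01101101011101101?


Count differing positions: . . ^ ^ ^ ^ . . . . ^ ^ . . ^ ^ . = 8 differences

8


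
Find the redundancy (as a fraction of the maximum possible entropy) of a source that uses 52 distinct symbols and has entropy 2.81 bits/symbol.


H_max = log2(K) = log2(52) = 5.7004 bits/symbol. Redundancy = 1 - H/H_max = 1 - 2.81/5.7004 = 1 - 0.4929 = 0.5071

0.5071


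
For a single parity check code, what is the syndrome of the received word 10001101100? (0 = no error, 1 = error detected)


Syndrome = XOR of all bits = 1 XOR 0 XOR 0 XOR 0 XOR 1 XOR 1 XOR 0 XOR 1 XOR 1 XOR 0 XOR 0 = 1

1


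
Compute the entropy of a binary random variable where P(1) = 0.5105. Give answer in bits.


H = -p*log2(p) - (1-p)*log2(1-p). -0.5105*log2(0.5105) = 0.495194; -0.4895*log2(0.4895) = 0.504488. H = 0.495194 + 0.504488 = 0.9997

0.9997 bits


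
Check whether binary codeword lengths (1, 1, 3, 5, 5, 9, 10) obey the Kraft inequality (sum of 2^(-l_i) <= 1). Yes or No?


Kraft sum = sum(2^(-l_i)) = 1.1904, need <= 1. Result: violated (a binary prefix-free code with these lengths cannot exist)

No


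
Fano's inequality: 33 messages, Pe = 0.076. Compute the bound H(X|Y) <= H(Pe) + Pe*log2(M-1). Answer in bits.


H(Pe) = -Pe*log2(Pe) - (1-Pe)*log2(1-Pe) = -0.076*log2(0.076) - 0.924*log2(0.924) = 0.282557 + 0.105369 = 0.3879. Pe*log2(M-1) = 0.076*log2(32) = 0.380000. Bound = H(Pe) + Pe*log2(M-1) = 0.282557 + 0.105369 + 0.380000 = 0.7679

0.7679 bits


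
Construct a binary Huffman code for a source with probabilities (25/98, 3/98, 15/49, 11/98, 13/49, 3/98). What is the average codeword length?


Huffman construction (repeatedly merge the two least-probable nodes; each merge adds 1 bit to every symbol beneath it): 3/98 + 3/98 = 3/49; 3/49 + 11/98 = 17/98; 17/98 + 25/98 = 3/7; 13/49 + 15/49 = 4/7; 3/7 + 4/7 = 1. Resulting codeword lengths (in the order the probabilities were given): (2, 4, 2, 3, 2, 4). L_avg = sum(p_i * l_i) = 25/98*2 + 3/98*4 + 15/49*2 + 11/98*3 + 13/49*2 + 3/98*4 = 219/98 = 2.2347

2.2347 bits


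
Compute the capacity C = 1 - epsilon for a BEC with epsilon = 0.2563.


C = 1 - epsilon = 1 - 0.2563 = 0.7437

0.7437 bits


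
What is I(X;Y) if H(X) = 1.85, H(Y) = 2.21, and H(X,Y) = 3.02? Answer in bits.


I(X;Y) = H(X) + H(Y) - H(X,Y) = 1.85 + 2.21 - 3.02 = 1.04

1.04 bits


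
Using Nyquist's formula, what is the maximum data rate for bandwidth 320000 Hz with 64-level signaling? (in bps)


Rate = 2 * B * log2(M) = 2 * 320000 * 6.0 = 3840000.0

3840000.0 bps


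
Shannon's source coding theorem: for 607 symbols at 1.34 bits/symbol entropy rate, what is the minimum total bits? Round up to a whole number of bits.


Minimum bits >= n * H = 607 * 1.34 = 813.38, rounded up to a whole number of bits = 814

814 bits


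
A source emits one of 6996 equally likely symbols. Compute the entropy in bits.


H = log2(n) = log2(6996) = 12.7723

12.7723 bits


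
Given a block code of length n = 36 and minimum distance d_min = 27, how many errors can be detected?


Detection capability = d_min - 1 = 27 - 1 = 26

26 errors


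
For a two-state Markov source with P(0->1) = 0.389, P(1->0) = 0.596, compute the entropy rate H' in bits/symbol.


Stationary distribution: pi_0 = p10/(p01+p10) = 0.6051, pi_1 = 0.3949. Entropy rate H' = pi_0*H(p01) + pi_1*H(p10) = 0.6051*0.9642 + 0.3949*0.9732 = 0.9677

0.9677 bits/symbol


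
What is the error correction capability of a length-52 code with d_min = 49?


Correction capability = floor((d-1)/2) = floor((49-1)/2) = 24

24 errors


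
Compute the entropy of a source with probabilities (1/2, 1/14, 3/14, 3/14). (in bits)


H = -sum(p_i * log2(p_i)). Terms: -(1/2)*log2(1/2) = 0.500000; -(1/14)*log2(1/14) = 0.271954; -(3/14)*log2(3/14) = 0.476227; -(3/14)*log2(3/14) = 0.476227. H = 0.500000 + 0.271954 + 0.476227 + 0.476227 = 1.7244

1.7244 bits


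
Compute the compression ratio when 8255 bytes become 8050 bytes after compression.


Ratio = original / compressed = 8255 / 8050 = 1.0255

1.0255


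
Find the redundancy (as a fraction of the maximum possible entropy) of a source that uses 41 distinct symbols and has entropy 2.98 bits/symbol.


H_max = log2(K) = log2(41) = 5.3576 bits/symbol. Redundancy = 1 - H/H_max = 1 - 2.98/5.3576 = 1 - 0.5562 = 0.4438

0.4438


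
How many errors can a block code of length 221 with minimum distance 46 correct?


Correction capability = floor((d-1)/2) = floor((46-1)/2) = 22

22 errors


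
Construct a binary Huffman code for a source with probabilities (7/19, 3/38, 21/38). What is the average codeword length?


Huffman construction (repeatedly merge the two least-probable nodes; each merge adds 1 bit to every symbol beneath it): 3/38 + 7/19 = 17/38; 17/38 + 21/38 = 1. Resulting codeword lengths (in the order the probabilities were given): (2, 2, 1). L_avg = sum(p_i * l_i) = 7/19*2 + 3/38*2 + 21/38*1 = 55/38 = 1.4474

1.4474 bits


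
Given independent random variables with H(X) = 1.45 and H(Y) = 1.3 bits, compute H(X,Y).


For independent variables, H(X,Y) = H(X) + H(Y) = 1.45 + 1.3 = 2.75

2.75 bits


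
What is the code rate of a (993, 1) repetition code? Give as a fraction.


Rate = k/n = 1/993

1/993


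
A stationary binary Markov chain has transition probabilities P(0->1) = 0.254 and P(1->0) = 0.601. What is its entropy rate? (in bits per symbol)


Stationary distribution: pi_0 = p10/(p01+p10) = 0.7029, pi_1 = 0.2971. Entropy rate H' = pi_0*H(p01) + pi_1*H(p10) = 0.7029*0.8176 + 0.2971*0.9704 = 0.863

0.863 bits/symbol


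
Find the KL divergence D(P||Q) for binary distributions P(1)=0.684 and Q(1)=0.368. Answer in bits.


KL = p*log2(p/q) + (1-p)*log2((1-p)/(1-q)) = 0.684*log2(0.684/0.368) + 0.316*log2(0.316/0.632) = 0.2957

0.2957 bits


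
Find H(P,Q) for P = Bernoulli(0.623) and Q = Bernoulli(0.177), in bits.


H(P,Q) = -p*log2(q) - (1-p)*log2(1-q). -0.623*log2(0.177) = 1.556365; -0.377*log2(0.823) = 0.105950. H(P,Q) = 1.556365 + 0.105950 = 1.6623

1.6623 bits


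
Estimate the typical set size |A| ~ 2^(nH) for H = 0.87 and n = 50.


log2|A_typical| = nH = 50 * 0.87 = 43.5, so |A_typical| ~ 2^43.5 = 1.244e+13

1.244e+13


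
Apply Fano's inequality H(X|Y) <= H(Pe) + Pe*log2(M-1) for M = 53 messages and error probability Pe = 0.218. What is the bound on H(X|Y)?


H(Pe) = -Pe*log2(Pe) - (1-Pe)*log2(1-Pe) = -0.218*log2(0.218) - 0.782*log2(0.782) = 0.479077 + 0.277422 = 0.7565. Pe*log2(M-1) = 0.218*log2(52) = 1.242696. Bound = H(Pe) + Pe*log2(M-1) = 0.479077 + 0.277422 + 1.242696 = 1.9992

1.9992 bits


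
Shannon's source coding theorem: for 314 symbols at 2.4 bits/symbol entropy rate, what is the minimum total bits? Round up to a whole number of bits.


Minimum bits >= n * H = 314 * 2.4 = 753.6, rounded up to a whole number of bits = 754

754 bits


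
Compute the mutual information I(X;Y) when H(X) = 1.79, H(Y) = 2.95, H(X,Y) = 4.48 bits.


I(X;Y) = H(X) + H(Y) - H(X,Y) = 1.79 + 2.95 - 4.48 = 0.26

0.26 bits


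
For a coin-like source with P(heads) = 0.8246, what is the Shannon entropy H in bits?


H = -p*log2(p) - (1-p)*log2(1-p). -0.8246*log2(0.8246) = 0.229431; -0.1754*log2(0.1754) = 0.440478. H = 0.229431 + 0.440478 = 0.6699

0.6699 bits


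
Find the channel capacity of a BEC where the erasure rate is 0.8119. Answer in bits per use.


C = 1 - epsilon = 1 - 0.8119 = 0.1881

0.1881 bits


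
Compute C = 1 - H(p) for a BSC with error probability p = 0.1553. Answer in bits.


H(p) = -p*log2(p) - (1-p)*log2(1-p) = -0.1553*log2(0.1553) - 0.8447*log2(0.8447) = 0.417271 + 0.205675 = 0.6229. C = 1 - H(p) = 1 - 0.6229 = 0.3771

0.3771 bits


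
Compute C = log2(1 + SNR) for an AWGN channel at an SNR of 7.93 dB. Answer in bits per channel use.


SNR_linear = 10^(7.93/10) = 6.2087; C = log2(1 + SNR_linear) = log2(1 + 6.2087) = 2.8497

2.8497 bits/channel use


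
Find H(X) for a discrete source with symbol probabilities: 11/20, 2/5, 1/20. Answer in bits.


H = -sum(p_i * log2(p_i)). Terms: -(11/20)*log2(11/20) = 0.474373; -(2/5)*log2(2/5) = 0.528771; -(1/20)*log2(1/20) = 0.216096. H = 0.474373 + 0.528771 + 0.216096 = 1.2192

1.2192 bits


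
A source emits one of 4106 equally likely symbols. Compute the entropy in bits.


H = log2(n) = log2(4106) = 12.0035

12.0035 bits


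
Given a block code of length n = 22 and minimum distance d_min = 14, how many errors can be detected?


Detection capability = d_min - 1 = 14 - 1 = 13

13 errors


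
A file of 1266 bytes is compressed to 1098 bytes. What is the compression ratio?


Ratio = original / compressed = 1266 / 1098 = 1.153

1.153


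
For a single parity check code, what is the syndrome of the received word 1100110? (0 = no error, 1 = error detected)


Syndrome = XOR of all bits = 1 XOR 1 XOR 0 XOR 0 XOR 1 XOR 1 XOR 0 = 0

0


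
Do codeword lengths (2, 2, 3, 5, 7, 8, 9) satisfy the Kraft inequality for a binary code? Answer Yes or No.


Kraft sum = sum(2^(-l_i)) = 0.6699, need <= 1. Result: satisfied (a binary prefix-free code with these lengths exists)

Yes


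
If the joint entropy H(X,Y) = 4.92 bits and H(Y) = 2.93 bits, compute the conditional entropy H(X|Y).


H(X|Y) = H(X,Y) - H(Y) = 4.92 - 2.93 = 1.99

1.99 bits


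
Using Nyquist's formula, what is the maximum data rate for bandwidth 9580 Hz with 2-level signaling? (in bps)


Rate = 2 * B * log2(M) = 2 * 9580 * 1.0 = 19160.0

19160.0 bps


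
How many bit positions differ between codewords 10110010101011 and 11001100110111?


Count differing positions: . ^ ^ ^ ^ ^ ^ . . ^ ^ ^ . . = 9 differences

9


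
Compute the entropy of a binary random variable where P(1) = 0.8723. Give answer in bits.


H = -p*log2(p) - (1-p)*log2(1-p). -0.8723*log2(0.8723) = 0.171934; -0.1277*log2(0.1277) = 0.379163. H = 0.171934 + 0.379163 = 0.5511

0.5511 bits


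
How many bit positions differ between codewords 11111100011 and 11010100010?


Count differing positions: . . ^ . ^ . . . . . ^ = 3 differences

3


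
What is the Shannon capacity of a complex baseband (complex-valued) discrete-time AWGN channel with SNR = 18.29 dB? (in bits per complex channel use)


SNR_linear = 10^(18.29/10) = 67.4528; C = log2(1 + SNR_linear) = log2(1 + 67.4528) = 6.097

6.097 bits/channel use


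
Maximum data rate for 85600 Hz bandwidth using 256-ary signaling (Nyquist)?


Rate = 2 * B * log2(M) = 2 * 85600 * 8.0 = 1369600.0

1369600.0 bps


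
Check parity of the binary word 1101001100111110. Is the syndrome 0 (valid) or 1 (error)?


Syndrome = XOR of all bits = 1 XOR 1 XOR 0 XOR 1 XOR 0 XOR 0 XOR 1 XOR 1 XOR 0 XOR 0 XOR 1 XOR 1 XOR 1 XOR 1 XOR 1 XOR 0 = 0

0


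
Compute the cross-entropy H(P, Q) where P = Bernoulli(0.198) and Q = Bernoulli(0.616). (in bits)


H(P,Q) = -p*log2(q) - (1-p)*log2(1-q). -0.198*log2(0.616) = 0.138402; -0.802*log2(0.384) = 1.107419. H(P,Q) = 0.138402 + 1.107419 = 1.2458

1.2458 bits


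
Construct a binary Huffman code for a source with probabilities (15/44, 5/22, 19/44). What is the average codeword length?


Huffman construction (repeatedly merge the two least-probable nodes; each merge adds 1 bit to every symbol beneath it): 5/22 + 15/44 = 25/44; 19/44 + 25/44 = 1. Resulting codeword lengths (in the order the probabilities were given): (2, 2, 1). L_avg = sum(p_i * l_i) = 15/44*2 + 5/22*2 + 19/44*1 = 69/44 = 1.5682

1.5682 bits


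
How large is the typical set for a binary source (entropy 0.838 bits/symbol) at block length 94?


log2|A_typical| = nH = 94 * 0.838 = 78.772, so |A_typical| ~ 2^78.772 = 5.161e+23

5.161e+23
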